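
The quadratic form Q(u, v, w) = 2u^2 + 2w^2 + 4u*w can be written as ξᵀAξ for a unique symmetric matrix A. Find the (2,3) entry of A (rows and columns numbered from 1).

The coefficient of v·w in Q is 0. For a symmetric A this equals A[2,3] + A[3,2] = 2·A[2,3].
So A[2,3] = 0/2 = 0.

0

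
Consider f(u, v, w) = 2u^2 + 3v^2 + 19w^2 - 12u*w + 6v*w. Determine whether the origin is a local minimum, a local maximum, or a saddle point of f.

The Hessian at the origin is H = [[4, 0, -12], [0, 6, 6], [-12, 6, 38]].
Applying the same elementary operations to the rows and columns of H produces a congruent diagonal matrix with entries 4, 6, -4.
So there are 2 positive, 1 negative pivots.
H is indefinite, so the origin is a saddle point.

saddle point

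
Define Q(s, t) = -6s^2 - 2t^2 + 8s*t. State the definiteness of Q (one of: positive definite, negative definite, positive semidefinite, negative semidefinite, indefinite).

The symmetric matrix of Q is [[-6, 4], [4, -2]].
For the 2×2 matrix [[-6, 4], [4, -2]]: det = -6·-2 − (4)² = -4, trace = -8.
det < 0 so the eigenvalues have opposite signs; the form is indefinite.

indefinite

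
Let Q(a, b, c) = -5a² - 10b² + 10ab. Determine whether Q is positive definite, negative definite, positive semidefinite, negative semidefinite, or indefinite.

Write A = [[-5, 5, 0], [5, -10, 0], [0, 0, 0]].
Symmetric row and column elimination reduces A to a congruent diagonal form with pivots -5, -5, 0.
Counting signs: 2 negative, 1 zero.
Hence Q is negative semidefinite.

negative semidefinite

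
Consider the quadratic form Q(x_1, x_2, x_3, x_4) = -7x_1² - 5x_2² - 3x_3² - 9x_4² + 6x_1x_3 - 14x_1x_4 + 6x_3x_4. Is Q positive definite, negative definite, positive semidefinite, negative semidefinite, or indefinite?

The symmetric matrix of Q is A = [[-7, 0, 3, -7], [0, -5, 0, 0], [3, 0, -3, 3], [-7, 0, 3, -9]].
Leading principal minors: Δ_1 = -7, Δ_2 = 35, Δ_3 = -60, Δ_4 = 120.
The signs alternate starting with Δ_1 < 0, so by Sylvester's criterion Q is negative definite.

negative definite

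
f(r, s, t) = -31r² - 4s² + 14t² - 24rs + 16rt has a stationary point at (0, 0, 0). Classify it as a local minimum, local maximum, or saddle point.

saddle point

The Hessian at the origin is H = [[-62, -24, 16], [-24, -8, 0], [16, 0, 28]].
An LDLᵀ factorisation of H has diagonal entries -62, 40/31, 12/5.
That gives 2 positive, 1 negative pivots.
H is indefinite, so the origin is a saddle point.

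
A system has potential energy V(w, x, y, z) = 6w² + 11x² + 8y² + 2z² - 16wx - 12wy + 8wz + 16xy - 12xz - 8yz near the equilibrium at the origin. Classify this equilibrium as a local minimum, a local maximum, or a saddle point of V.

saddle point

The Hessian at the origin is H = [[12, -16, -12, 8], [-16, 22, 16, -12], [-12, 16, 16, -8], [8, -12, -8, 4]].
Applying the same elementary operations to the rows and columns of H produces a congruent diagonal matrix with entries 12, 2/3, 4, -4.
That gives 3 positive, 1 negative pivots.
H is indefinite, so the origin is a saddle point.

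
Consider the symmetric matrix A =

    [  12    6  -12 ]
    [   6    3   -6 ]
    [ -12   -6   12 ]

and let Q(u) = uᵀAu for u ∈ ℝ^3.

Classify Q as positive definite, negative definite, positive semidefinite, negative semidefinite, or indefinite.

positive semidefinite

Applying the same elementary operations to the rows and columns of A produces a congruent diagonal matrix with entries 12, 0, 0.
Counting signs: 1 positive, 2 zero.
Hence Q is positive semidefinite.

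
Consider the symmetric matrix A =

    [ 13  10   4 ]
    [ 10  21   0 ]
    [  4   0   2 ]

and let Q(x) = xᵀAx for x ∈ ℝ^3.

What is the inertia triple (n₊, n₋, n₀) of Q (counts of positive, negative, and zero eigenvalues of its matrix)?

Applying the same elementary operations to the rows and columns of A produces a congruent diagonal matrix with entries 13, 173/13, 10/173.
So there are 3 positive pivots.

(3, 0, 0)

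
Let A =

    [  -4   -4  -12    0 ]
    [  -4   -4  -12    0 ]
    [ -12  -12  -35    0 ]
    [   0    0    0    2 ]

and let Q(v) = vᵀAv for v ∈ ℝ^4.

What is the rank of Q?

Symmetric row and column elimination reduces A to a congruent diagonal form with pivots -4, 0, 1, 2.
So there are 2 positive, 1 negative, 1 zero pivots.
The rank is the number of nonzero pivots: 3.

3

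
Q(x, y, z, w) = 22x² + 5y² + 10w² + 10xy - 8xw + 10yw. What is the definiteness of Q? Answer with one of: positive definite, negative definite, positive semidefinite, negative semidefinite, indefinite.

The associated matrix is A = [[22, 5, 0, -4], [5, 5, 0, 5], [0, 0, 0, 0], [-4, 5, 0, 10]].
Applying the same elementary operations to the rows and columns of A produces a congruent diagonal matrix with entries 22, 85/22, 0, 4/17.
That gives 3 positive, 1 zero pivots.
Hence Q is positive semidefinite.

positive semidefinite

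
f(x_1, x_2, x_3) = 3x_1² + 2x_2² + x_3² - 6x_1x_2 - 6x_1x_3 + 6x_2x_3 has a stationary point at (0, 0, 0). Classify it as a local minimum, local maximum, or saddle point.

The Hessian at the origin is H = [[6, -6, -6], [-6, 4, 6], [-6, 6, 2]].
Row-reducing H symmetrically gives the diagonal entries 6, -2, -4.
Counting signs: 1 positive, 2 negative.
H is indefinite, so the origin is a saddle point.

saddle point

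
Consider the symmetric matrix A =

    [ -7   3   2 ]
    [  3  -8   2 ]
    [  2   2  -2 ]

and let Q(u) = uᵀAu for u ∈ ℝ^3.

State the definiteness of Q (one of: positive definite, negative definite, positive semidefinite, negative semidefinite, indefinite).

negative definite

Symmetric row and column elimination reduces A to a congruent diagonal form with pivots -7, -47/7, -10/47.
So there are 3 negative pivots.
Hence Q is negative definite.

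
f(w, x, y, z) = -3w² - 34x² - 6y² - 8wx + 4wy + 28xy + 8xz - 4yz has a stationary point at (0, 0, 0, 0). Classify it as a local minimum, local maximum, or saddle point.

saddle point

The Hessian at the origin is H = [[-6, -8, 4, 0], [-8, -68, 28, 8], [4, 28, -12, -4], [0, 8, -4, 0]].
Congruent diagonalization of H (simultaneous row and column reduction) yields pivots -6, -172/3, -16/43, 3.
Counting signs: 1 positive, 3 negative.
H is indefinite, so the origin is a saddle point.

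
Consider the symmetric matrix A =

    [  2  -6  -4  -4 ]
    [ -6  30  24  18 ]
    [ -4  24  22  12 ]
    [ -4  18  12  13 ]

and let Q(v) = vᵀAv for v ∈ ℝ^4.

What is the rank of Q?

Symmetric row and column elimination reduces A to a congruent diagonal form with pivots 2, 12, 2, 0.
Counting signs: 3 positive, 1 zero.
The rank is the number of nonzero pivots: 3.

3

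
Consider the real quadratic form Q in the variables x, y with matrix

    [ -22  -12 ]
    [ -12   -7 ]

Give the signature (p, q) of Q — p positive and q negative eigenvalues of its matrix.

(0, 2)

Congruent diagonalization of A (simultaneous row and column reduction) yields pivots -22, -5/11.
That gives 2 negative pivots.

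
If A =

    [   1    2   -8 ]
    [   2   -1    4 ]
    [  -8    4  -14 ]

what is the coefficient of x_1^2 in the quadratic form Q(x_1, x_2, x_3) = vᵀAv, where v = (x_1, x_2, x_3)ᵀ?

The coefficient of x_1^2 is the diagonal entry A[1,1] = 1.

1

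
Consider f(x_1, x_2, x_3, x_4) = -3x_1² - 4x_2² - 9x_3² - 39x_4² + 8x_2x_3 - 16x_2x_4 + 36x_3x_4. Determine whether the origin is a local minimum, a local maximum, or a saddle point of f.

local maximum

The Hessian at the origin is H = [[-6, 0, 0, 0], [0, -8, 8, -16], [0, 8, -18, 36], [0, -16, 36, -78]].
Row-reducing H symmetrically gives the diagonal entries -6, -8, -10, -6.
So there are 4 negative pivots.
H is negative definite, so the origin is a strict local maximum.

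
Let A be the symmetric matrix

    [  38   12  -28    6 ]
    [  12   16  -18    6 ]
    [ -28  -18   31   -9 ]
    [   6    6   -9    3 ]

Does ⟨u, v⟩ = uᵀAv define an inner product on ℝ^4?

Symmetric row and column elimination reduces A to a congruent diagonal form with pivots 38, 232/19, 7/2, 6/203.
Counting signs: 4 positive.
Hence Q is positive definite.
⟨·,·⟩ is an inner product exactly when A is positive definite.

yes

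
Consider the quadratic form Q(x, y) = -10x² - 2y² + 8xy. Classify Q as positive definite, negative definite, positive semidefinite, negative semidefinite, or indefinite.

negative definite

The associated matrix is A = [[-10, 4], [4, -2]].
Row-reducing A symmetrically gives the diagonal entries -10, -2/5.
So there are 2 negative pivots.
Hence Q is negative definite.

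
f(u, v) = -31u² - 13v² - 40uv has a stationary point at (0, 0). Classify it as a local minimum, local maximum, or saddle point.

local maximum

The Hessian at the origin is H = [[-62, -40], [-40, -26]].
det H = -62·-26 − (-40)² = 12 > 0 and H[1,1] = -62 < 0, so H is negative definite.
Therefore the origin is a local maximum.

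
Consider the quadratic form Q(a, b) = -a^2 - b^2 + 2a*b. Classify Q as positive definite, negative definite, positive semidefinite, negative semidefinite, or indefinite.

The symmetric matrix of Q is [[-1, 1], [1, -1]].
For the 2×2 matrix [[-1, 1], [1, -1]]: det = -1·-1 − (1)² = 0, trace = -2.
det = 0 so one eigenvalue is zero; the form is semidefinite with the sign of the trace.

negative semidefinite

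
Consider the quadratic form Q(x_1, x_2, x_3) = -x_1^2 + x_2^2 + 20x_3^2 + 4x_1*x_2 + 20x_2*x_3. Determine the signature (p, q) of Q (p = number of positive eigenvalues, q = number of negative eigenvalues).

The symmetric matrix is A = [[-1, 2, 0], [2, 1, 10], [0, 10, 20]].
Congruent diagonalization of A (simultaneous row and column reduction) yields pivots -1, 5, 0.
So there are 1 positive, 1 negative, 1 zero pivots.

(1, 1)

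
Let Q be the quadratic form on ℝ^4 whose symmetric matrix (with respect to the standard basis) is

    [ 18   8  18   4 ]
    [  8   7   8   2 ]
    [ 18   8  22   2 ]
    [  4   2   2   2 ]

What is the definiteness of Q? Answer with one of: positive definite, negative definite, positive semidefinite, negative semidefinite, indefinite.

Leading principal minors: Δ_1 = 18, Δ_2 = 62, Δ_3 = 248, Δ_4 = 24.
All leading principal minors are positive, so by Sylvester's criterion Q is positive definite.

positive definite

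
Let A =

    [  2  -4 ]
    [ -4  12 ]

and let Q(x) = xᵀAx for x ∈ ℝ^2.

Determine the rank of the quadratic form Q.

2

Applying the same elementary operations to the rows and columns of A produces a congruent diagonal matrix with entries 2, 4.
That gives 2 positive pivots.
The rank is the number of nonzero pivots: 2.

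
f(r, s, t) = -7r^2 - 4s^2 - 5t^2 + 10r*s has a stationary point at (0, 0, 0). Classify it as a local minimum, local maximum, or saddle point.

local maximum

The Hessian at the origin is H = [[-14, 10, 0], [10, -8, 0], [0, 0, -10]].
Symmetric row and column elimination reduces H to a congruent diagonal form with pivots -14, -6/7, -10.
So there are 3 negative pivots.
H is negative definite, so the origin is a strict local maximum.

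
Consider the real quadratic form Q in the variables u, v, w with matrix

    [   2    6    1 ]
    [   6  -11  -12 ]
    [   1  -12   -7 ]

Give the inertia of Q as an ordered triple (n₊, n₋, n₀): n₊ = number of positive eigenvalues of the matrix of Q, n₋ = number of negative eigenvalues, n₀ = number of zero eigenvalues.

(2, 1, 0)

Row-reducing A symmetrically gives the diagonal entries 2, -29, 15/58.
So there are 2 positive, 1 negative pivots.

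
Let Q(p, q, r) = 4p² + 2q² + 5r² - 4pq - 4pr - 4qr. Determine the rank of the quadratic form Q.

3

The symmetric matrix is A = [[4, -2, -2], [-2, 2, -2], [-2, -2, 5]].
An LDLᵀ factorisation of A has diagonal entries 4, 1, -5.
Counting signs: 2 positive, 1 negative.
The rank is the number of nonzero pivots: 3.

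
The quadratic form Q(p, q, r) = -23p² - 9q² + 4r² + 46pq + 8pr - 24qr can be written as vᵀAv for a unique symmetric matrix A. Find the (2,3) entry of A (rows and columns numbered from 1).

The coefficient of q·r in Q is -24. For a symmetric A this equals A[2,3] + A[3,2] = 2·A[2,3].
So A[2,3] = -24/2 = -12.

-12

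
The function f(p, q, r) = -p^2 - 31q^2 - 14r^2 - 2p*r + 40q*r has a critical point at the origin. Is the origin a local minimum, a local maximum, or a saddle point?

local maximum

The Hessian at the origin is H = [[-2, 0, -2], [0, -62, 40], [-2, 40, -28]].
Congruent diagonalization of H (simultaneous row and column reduction) yields pivots -2, -62, -6/31.
So there are 3 negative pivots.
H is negative definite, so the origin is a strict local maximum.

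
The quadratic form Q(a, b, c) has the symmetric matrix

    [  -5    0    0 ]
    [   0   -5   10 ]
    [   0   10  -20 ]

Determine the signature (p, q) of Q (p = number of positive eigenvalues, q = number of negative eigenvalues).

(0, 2)

Congruent diagonalization of A (simultaneous row and column reduction) yields pivots -5, -5, 0.
That gives 2 negative, 1 zero pivots.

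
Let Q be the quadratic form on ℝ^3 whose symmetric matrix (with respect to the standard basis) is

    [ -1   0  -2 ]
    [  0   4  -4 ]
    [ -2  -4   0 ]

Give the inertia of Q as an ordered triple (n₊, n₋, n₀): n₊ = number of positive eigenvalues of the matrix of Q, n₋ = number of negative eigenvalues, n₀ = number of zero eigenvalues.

Symmetric row and column elimination reduces A to a congruent diagonal form with pivots -1, 4, 0.
So there are 1 positive, 1 negative, 1 zero pivots.

(1, 1, 1)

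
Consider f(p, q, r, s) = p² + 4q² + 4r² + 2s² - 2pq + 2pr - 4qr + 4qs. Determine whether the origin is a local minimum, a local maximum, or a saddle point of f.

local minimum

The Hessian at the origin is H = [[2, -2, 2, 0], [-2, 8, -4, 4], [2, -4, 8, 0], [0, 4, 0, 4]].
Symmetric row and column elimination reduces H to a congruent diagonal form with pivots 2, 6, 16/3, 1.
That gives 4 positive pivots.
H is positive definite, so the origin is a strict local minimum.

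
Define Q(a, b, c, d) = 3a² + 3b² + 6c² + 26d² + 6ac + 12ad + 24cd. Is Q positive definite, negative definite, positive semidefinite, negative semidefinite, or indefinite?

Write A = [[3, 0, 3, 6], [0, 3, 0, 0], [3, 0, 6, 12], [6, 0, 12, 26]].
Row-reducing A symmetrically gives the diagonal entries 3, 3, 3, 2.
Counting signs: 4 positive.
Hence Q is positive definite.

positive definite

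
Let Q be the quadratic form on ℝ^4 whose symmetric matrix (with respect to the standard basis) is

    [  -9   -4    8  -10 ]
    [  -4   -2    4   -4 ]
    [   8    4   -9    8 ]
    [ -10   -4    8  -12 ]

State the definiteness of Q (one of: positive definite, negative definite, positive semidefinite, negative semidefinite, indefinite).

negative semidefinite

Congruent diagonalization of A (simultaneous row and column reduction) yields pivots -9, -2/9, -1, 0.
That gives 3 negative, 1 zero pivots.
Hence Q is negative semidefinite.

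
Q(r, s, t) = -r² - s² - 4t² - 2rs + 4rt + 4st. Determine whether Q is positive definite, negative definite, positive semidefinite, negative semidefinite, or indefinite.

Write A = [[-1, -1, 2], [-1, -1, 2], [2, 2, -4]].
Symmetric row and column elimination reduces A to a congruent diagonal form with pivots -1, 0, 0.
Counting signs: 1 negative, 2 zero.
Hence Q is negative semidefinite.

negative semidefinite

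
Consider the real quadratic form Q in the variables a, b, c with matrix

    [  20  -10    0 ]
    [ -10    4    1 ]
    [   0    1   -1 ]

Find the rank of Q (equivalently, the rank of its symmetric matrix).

2

Symmetric row and column elimination reduces A to a congruent diagonal form with pivots 20, -1, 0.
Counting signs: 1 positive, 1 negative, 1 zero.
The rank is the number of nonzero pivots: 2.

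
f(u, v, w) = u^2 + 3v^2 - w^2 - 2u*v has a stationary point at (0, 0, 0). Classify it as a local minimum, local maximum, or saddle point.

The Hessian at the origin is H = [[2, -2, 0], [-2, 6, 0], [0, 0, -2]].
Congruent diagonalization of H (simultaneous row and column reduction) yields pivots 2, 4, -2.
So there are 2 positive, 1 negative pivots.
H is indefinite, so the origin is a saddle point.

saddle point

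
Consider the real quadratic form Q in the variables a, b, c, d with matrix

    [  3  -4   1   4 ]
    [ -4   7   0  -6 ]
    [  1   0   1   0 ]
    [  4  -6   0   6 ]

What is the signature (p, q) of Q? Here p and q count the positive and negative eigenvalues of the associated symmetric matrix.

An LDLᵀ factorisation of A has diagonal entries 3, 5/3, -2/5, 2.
Counting signs: 3 positive, 1 negative.

(3, 1)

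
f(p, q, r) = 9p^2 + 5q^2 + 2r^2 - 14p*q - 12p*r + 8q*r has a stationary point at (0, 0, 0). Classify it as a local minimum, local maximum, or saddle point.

The Hessian at the origin is H = [[18, -14, -12], [-14, 10, 8], [-12, 8, 4]].
Congruent diagonalization of H (simultaneous row and column reduction) yields pivots 18, -8/9, -2.
Counting signs: 1 positive, 2 negative.
H is indefinite, so the origin is a saddle point.

saddle point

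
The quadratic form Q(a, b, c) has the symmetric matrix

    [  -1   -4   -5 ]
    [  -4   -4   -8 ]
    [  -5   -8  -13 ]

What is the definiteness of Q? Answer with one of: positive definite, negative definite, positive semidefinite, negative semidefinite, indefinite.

Applying the same elementary operations to the rows and columns of A produces a congruent diagonal matrix with entries -1, 12, 0.
So there are 1 positive, 1 negative, 1 zero pivots.
Hence Q is indefinite.

indefinite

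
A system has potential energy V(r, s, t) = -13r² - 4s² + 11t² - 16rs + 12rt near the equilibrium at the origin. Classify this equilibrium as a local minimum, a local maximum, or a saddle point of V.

The Hessian at the origin is H = [[-26, -16, 12], [-16, -8, 0], [12, 0, 22]].
Row-reducing H symmetrically gives the diagonal entries -26, 24/13, -2.
Counting signs: 1 positive, 2 negative.
H is indefinite, so the origin is a saddle point.

saddle point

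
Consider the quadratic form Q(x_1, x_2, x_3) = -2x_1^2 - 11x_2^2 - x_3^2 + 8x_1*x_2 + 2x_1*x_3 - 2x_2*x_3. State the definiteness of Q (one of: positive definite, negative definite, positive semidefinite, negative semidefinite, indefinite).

The associated matrix is A = [[-2, 4, 1], [4, -11, -1], [1, -1, -1]].
Symmetric row and column elimination reduces A to a congruent diagonal form with pivots -2, -3, -1/6.
So there are 3 negative pivots.
Hence Q is negative definite.

negative definite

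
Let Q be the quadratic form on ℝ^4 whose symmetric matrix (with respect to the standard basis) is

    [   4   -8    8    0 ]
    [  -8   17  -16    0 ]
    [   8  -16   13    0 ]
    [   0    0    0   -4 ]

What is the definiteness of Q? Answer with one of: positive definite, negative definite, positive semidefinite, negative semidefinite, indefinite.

indefinite

Applying the same elementary operations to the rows and columns of A produces a congruent diagonal matrix with entries 4, 1, -3, -4.
So there are 2 positive, 2 negative pivots.
Hence Q is indefinite.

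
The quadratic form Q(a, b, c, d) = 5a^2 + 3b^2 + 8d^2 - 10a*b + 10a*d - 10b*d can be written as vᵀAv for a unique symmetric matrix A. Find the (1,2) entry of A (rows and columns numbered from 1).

The coefficient of a·b in Q is -10. For a symmetric A this equals A[1,2] + A[2,1] = 2·A[1,2].
So A[1,2] = -10/2 = -5.

-5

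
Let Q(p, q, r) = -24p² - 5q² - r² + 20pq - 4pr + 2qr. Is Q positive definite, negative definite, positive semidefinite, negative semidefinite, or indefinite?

The symmetric matrix is A = [[-24, 10, -2], [10, -5, 1], [-2, 1, -1]].
Symmetric row and column elimination reduces A to a congruent diagonal form with pivots -24, -5/6, -4/5.
That gives 3 negative pivots.
Hence Q is negative definite.

negative definite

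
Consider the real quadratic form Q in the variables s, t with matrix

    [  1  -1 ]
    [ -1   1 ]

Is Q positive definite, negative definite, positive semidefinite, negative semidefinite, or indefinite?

Symmetric row and column elimination reduces A to a congruent diagonal form with pivots 1, 0.
That gives 1 positive, 1 zero pivots.
Hence Q is positive semidefinite.

positive semidefinite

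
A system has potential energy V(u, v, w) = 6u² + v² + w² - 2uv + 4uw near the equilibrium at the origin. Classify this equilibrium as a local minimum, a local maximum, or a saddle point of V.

local minimum

The Hessian at the origin is H = [[12, -2, 4], [-2, 2, 0], [4, 0, 2]].
An LDLᵀ factorisation of H has diagonal entries 12, 5/3, 2/5.
So there are 3 positive pivots.
H is positive definite, so the origin is a strict local minimum.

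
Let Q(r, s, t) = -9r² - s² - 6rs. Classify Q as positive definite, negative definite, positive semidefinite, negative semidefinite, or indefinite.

negative semidefinite

The symmetric matrix is A = [[-9, -3, 0], [-3, -1, 0], [0, 0, 0]].
Symmetric row and column elimination reduces A to a congruent diagonal form with pivots -9, 0, 0.
So there are 1 negative, 2 zero pivots.
Hence Q is negative semidefinite.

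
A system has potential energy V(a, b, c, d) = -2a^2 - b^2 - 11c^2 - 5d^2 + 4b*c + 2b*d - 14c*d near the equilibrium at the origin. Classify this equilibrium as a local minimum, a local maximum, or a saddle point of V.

The Hessian at the origin is H = [[-4, 0, 0, 0], [0, -2, 4, 2], [0, 4, -22, -14], [0, 2, -14, -10]].
Symmetric row and column elimination reduces H to a congruent diagonal form with pivots -4, -2, -14, -6/7.
That gives 4 negative pivots.
H is negative definite, so the origin is a strict local maximum.

local maximum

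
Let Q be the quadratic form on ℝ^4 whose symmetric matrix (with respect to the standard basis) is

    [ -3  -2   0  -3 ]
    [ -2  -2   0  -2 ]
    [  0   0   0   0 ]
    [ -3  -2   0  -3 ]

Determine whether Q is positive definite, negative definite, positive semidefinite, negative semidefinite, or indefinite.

negative semidefinite

Congruent diagonalization of A (simultaneous row and column reduction) yields pivots -3, -2/3, 0, 0.
That gives 2 negative, 2 zero pivots.
Hence Q is negative semidefinite.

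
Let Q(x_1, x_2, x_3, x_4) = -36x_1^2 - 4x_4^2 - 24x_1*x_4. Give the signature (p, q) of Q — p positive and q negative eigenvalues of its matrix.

(0, 1)

The associated matrix is A = [[-36, 0, 0, -12], [0, 0, 0, 0], [0, 0, 0, 0], [-12, 0, 0, -4]].
Applying the same elementary operations to the rows and columns of A produces a congruent diagonal matrix with entries -36, 0, 0, 0.
So there are 1 negative, 3 zero pivots.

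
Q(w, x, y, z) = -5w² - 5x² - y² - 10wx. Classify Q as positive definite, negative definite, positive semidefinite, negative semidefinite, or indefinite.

negative semidefinite

The associated matrix is A = [[-5, -5, 0, 0], [-5, -5, 0, 0], [0, 0, -1, 0], [0, 0, 0, 0]].
Row-reducing A symmetrically gives the diagonal entries -5, 0, -1, 0.
Counting signs: 2 negative, 2 zero.
Hence Q is negative semidefinite.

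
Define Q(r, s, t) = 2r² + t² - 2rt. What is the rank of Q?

The symmetric matrix is A = [[2, 0, -1], [0, 0, 0], [-1, 0, 1]].
Row-reducing A symmetrically gives the diagonal entries 2, 0, 1/2.
So there are 2 positive, 1 zero pivots.
The rank is the number of nonzero pivots: 2.

2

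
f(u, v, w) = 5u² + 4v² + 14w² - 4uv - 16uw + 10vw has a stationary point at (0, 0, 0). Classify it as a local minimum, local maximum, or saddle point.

local minimum

The Hessian at the origin is H = [[10, -4, -16], [-4, 8, 10], [-16, 10, 28]].
Applying the same elementary operations to the rows and columns of H produces a congruent diagonal matrix with entries 10, 32/5, 3/8.
That gives 3 positive pivots.
H is positive definite, so the origin is a strict local minimum.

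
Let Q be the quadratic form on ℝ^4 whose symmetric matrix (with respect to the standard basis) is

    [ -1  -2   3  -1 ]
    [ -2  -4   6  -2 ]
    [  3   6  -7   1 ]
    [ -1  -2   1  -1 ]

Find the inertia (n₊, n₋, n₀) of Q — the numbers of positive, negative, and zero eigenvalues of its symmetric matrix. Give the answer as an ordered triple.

(1, 2, 1)

Congruent diagonalization of A (simultaneous row and column reduction) yields pivots -1, 0, 2, -2.
So there are 1 positive, 2 negative, 1 zero pivots.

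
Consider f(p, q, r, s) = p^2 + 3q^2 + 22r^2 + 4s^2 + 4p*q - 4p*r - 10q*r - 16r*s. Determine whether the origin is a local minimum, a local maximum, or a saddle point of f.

saddle point

The Hessian at the origin is H = [[2, 4, -4, 0], [4, 6, -10, 0], [-4, -10, 44, -16], [0, 0, -16, 8]].
Row-reducing H symmetrically gives the diagonal entries 2, -2, 38, 24/19.
That gives 3 positive, 1 negative pivots.
H is indefinite, so the origin is a saddle point.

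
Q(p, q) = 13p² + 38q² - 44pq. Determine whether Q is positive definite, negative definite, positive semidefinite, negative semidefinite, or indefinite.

The symmetric matrix of Q is [[13, -22], [-22, 38]].
For the 2×2 matrix [[13, -22], [-22, 38]]: det = 13·38 − (-22)² = 10, trace = 51.
det > 0 so both eigenvalues share the sign of the trace; trace = 51 > 0 ⇒ both positive.

positive definite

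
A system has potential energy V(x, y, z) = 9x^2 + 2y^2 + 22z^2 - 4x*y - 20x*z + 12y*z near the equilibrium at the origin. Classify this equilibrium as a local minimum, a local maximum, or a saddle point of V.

The Hessian at the origin is H = [[18, -4, -20], [-4, 4, 12], [-20, 12, 44]].
Applying the same elementary operations to the rows and columns of H produces a congruent diagonal matrix with entries 18, 28/9, 24/7.
That gives 3 positive pivots.
H is positive definite, so the origin is a strict local minimum.

local minimum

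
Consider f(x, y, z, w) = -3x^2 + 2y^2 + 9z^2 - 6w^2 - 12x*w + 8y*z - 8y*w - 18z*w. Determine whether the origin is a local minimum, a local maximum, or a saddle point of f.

The Hessian at the origin is H = [[-6, 0, 0, -12], [0, 4, 8, -8], [0, 8, 18, -18], [-12, -8, -18, -12]].
Row-reducing H symmetrically gives the diagonal entries -6, 4, 2, -6.
So there are 2 positive, 2 negative pivots.
H is indefinite, so the origin is a saddle point.

saddle point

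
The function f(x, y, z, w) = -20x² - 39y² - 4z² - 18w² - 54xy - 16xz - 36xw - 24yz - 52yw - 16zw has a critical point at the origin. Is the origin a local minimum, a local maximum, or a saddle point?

The Hessian at the origin is H = [[-40, -54, -16, -36], [-54, -78, -24, -52], [-16, -24, -8, -16], [-36, -52, -16, -36]].
An LDLᵀ factorisation of H has diagonal entries -40, -51/10, -8/17, -4/3.
That gives 4 negative pivots.
H is negative definite, so the origin is a strict local maximum.

local maximum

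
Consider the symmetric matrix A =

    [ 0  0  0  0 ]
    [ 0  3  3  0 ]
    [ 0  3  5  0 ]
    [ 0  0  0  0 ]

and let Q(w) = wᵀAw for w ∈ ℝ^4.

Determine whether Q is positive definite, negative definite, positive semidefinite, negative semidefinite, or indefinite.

positive semidefinite

Congruent diagonalization of A (simultaneous row and column reduction) yields pivots 0, 3, 2, 0.
Counting signs: 2 positive, 2 zero.
Hence Q is positive semidefinite.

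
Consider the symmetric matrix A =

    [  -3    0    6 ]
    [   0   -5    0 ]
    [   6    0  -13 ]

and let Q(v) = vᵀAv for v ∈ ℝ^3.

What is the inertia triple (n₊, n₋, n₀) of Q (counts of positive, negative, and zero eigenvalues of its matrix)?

An LDLᵀ factorisation of A has diagonal entries -3, -5, -1.
So there are 3 negative pivots.

(0, 3, 0)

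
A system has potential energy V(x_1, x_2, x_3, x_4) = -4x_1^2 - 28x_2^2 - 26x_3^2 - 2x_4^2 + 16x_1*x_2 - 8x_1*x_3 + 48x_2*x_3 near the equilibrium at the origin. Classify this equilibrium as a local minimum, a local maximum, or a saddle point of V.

local maximum

The Hessian at the origin is H = [[-8, 16, -8, 0], [16, -56, 48, 0], [-8, 48, -52, 0], [0, 0, 0, -4]].
Congruent diagonalization of H (simultaneous row and column reduction) yields pivots -8, -24, -4/3, -4.
That gives 4 negative pivots.
H is negative definite, so the origin is a strict local maximum.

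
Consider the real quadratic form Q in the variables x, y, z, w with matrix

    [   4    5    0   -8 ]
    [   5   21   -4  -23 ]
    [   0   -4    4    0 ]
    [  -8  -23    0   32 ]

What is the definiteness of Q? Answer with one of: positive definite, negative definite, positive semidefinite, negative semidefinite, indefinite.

An LDLᵀ factorisation of A has diagonal entries 4, 59/4, 172/59, 12/43.
Counting signs: 4 positive.
Hence Q is positive definite.

positive definite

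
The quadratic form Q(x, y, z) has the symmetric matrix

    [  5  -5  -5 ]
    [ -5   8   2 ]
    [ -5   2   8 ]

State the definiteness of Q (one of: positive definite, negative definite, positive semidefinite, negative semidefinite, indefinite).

positive semidefinite

Congruent diagonalization of A (simultaneous row and column reduction) yields pivots 5, 3, 0.
So there are 2 positive, 1 zero pivots.
Hence Q is positive semidefinite.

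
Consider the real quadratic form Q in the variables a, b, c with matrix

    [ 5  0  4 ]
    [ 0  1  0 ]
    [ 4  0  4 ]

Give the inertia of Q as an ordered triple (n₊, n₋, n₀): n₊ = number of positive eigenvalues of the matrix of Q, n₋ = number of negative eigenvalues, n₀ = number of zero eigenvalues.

(3, 0, 0)

Symmetric row and column elimination reduces A to a congruent diagonal form with pivots 5, 1, 4/5.
Counting signs: 3 positive.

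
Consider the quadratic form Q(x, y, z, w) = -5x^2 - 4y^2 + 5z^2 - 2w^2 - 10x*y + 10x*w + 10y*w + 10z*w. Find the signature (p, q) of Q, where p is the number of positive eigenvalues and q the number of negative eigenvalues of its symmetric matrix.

(2, 2)

Write A = [[-5, -5, 0, 5], [-5, -4, 0, 5], [0, 0, 5, 5], [5, 5, 5, -2]].
Row-reducing A symmetrically gives the diagonal entries -5, 1, 5, -2.
That gives 2 positive, 2 negative pivots.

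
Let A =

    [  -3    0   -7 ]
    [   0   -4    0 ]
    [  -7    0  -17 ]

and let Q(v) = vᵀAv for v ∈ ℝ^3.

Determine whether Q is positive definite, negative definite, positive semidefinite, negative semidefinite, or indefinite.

negative definite

An LDLᵀ factorisation of A has diagonal entries -3, -4, -2/3.
Counting signs: 3 negative.
Hence Q is negative definite.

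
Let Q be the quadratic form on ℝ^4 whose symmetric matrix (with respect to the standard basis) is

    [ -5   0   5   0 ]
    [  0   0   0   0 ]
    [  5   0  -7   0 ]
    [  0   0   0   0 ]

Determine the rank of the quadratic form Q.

2

Row-reducing A symmetrically gives the diagonal entries -5, 0, -2, 0.
So there are 2 negative, 2 zero pivots.
The rank is the number of nonzero pivots: 2.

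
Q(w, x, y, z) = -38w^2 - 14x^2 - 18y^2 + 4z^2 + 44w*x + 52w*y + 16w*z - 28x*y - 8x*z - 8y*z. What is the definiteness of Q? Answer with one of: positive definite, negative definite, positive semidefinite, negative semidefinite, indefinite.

indefinite

Write A = [[-38, 22, 26, 8], [22, -14, -14, -4], [26, -14, -18, -4], [8, -4, -4, 4]].
Symmetric row and column elimination reduces A to a congruent diagonal form with pivots -38, -24/19, 2/3, 0.
Counting signs: 1 positive, 2 negative, 1 zero.
Hence Q is indefinite.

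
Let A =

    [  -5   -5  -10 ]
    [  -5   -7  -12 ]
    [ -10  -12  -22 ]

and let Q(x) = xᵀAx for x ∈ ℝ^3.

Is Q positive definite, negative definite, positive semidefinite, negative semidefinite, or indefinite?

negative semidefinite

Row-reducing A symmetrically gives the diagonal entries -5, -2, 0.
Counting signs: 2 negative, 1 zero.
Hence Q is negative semidefinite.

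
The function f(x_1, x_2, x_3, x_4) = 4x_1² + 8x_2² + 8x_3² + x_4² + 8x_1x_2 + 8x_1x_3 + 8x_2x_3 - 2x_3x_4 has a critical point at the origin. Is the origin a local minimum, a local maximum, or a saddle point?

local minimum

The Hessian at the origin is H = [[8, 8, 8, 0], [8, 16, 8, 0], [8, 8, 16, -2], [0, 0, -2, 2]].
Row-reducing H symmetrically gives the diagonal entries 8, 8, 8, 3/2.
That gives 4 positive pivots.
H is positive definite, so the origin is a strict local minimum.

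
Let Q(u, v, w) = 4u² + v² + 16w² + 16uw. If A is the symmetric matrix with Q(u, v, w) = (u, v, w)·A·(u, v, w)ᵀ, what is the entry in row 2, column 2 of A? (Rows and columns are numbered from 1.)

1

The coefficient of v² in Q is 1, and that is exactly A[2,2].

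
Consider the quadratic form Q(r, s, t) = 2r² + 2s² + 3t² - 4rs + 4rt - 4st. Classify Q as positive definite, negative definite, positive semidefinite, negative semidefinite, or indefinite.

positive semidefinite

Write A = [[2, -2, 2], [-2, 2, -2], [2, -2, 3]].
Congruent diagonalization of A (simultaneous row and column reduction) yields pivots 2, 0, 1.
So there are 2 positive, 1 zero pivots.
Hence Q is positive semidefinite.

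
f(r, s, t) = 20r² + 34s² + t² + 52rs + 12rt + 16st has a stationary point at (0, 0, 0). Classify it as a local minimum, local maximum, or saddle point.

The Hessian at the origin is H = [[40, 52, 12], [52, 68, 16], [12, 16, 2]].
Row-reducing H symmetrically gives the diagonal entries 40, 2/5, -2.
That gives 2 positive, 1 negative pivots.
H is indefinite, so the origin is a saddle point.

saddle point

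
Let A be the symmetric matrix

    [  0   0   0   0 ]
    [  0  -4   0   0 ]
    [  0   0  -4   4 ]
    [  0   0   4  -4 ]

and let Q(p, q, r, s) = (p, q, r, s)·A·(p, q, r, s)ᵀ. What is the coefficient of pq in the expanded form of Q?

0

The coefficient of pq is A[1,2] + A[2,1] = 2·0 = 0.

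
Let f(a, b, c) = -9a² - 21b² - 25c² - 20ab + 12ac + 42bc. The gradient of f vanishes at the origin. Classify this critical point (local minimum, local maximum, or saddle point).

local maximum

The Hessian at the origin is H = [[-18, -20, 12], [-20, -42, 42], [12, 42, -50]].
Congruent diagonalization of H (simultaneous row and column reduction) yields pivots -18, -178/9, -40/89.
That gives 3 negative pivots.
H is negative definite, so the origin is a strict local maximum.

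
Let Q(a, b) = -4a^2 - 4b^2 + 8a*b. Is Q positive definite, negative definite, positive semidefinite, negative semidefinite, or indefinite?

negative semidefinite

The symmetric matrix of Q is [[-4, 4], [4, -4]].
For the 2×2 matrix [[-4, 4], [4, -4]]: det = -4·-4 − (4)² = 0, trace = -8.
det = 0 so one eigenvalue is zero; the form is semidefinite with the sign of the trace.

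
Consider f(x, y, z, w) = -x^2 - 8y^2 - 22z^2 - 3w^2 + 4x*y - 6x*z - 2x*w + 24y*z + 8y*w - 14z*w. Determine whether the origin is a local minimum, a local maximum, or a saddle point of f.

local maximum

The Hessian at the origin is H = [[-2, 4, -6, -2], [4, -16, 24, 8], [-6, 24, -44, -14], [-2, 8, -14, -6]].
An LDLᵀ factorisation of H has diagonal entries -2, -8, -8, -3/2.
Counting signs: 4 negative.
H is negative definite, so the origin is a strict local maximum.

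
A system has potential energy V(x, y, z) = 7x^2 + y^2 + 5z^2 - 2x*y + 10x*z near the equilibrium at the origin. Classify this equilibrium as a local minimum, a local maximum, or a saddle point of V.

The Hessian at the origin is H = [[14, -2, 10], [-2, 2, 0], [10, 0, 10]].
Applying the same elementary operations to the rows and columns of H produces a congruent diagonal matrix with entries 14, 12/7, 5/3.
So there are 3 positive pivots.
H is positive definite, so the origin is a strict local minimum.

local minimum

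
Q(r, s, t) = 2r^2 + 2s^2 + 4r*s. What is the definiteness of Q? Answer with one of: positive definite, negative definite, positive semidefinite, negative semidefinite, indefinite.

positive semidefinite

The associated matrix is A = [[2, 2, 0], [2, 2, 0], [0, 0, 0]].
Row-reducing A symmetrically gives the diagonal entries 2, 0, 0.
So there are 1 positive, 2 zero pivots.
Hence Q is positive semidefinite.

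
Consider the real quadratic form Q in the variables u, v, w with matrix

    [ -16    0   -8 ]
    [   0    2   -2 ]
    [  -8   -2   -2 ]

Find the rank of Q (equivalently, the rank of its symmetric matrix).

2

Row-reducing A symmetrically gives the diagonal entries -16, 2, 0.
Counting signs: 1 positive, 1 negative, 1 zero.
The rank is the number of nonzero pivots: 2.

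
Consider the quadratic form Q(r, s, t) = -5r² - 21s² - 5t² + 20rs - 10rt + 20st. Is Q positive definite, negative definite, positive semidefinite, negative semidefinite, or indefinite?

negative semidefinite

Write A = [[-5, 10, -5], [10, -21, 10], [-5, 10, -5]].
Congruent diagonalization of A (simultaneous row and column reduction) yields pivots -5, -1, 0.
That gives 2 negative, 1 zero pivots.
Hence Q is negative semidefinite.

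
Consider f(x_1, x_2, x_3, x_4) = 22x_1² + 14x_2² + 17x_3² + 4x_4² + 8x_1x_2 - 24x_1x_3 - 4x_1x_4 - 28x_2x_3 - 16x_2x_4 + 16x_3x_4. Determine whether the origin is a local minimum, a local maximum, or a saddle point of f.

saddle point

The Hessian at the origin is H = [[44, 8, -24, -4], [8, 28, -28, -16], [-24, -28, 34, 16], [-4, -16, 16, 8]].
Symmetric row and column elimination reduces H to a congruent diagonal form with pivots 44, 292/11, -10/73, -4/5.
That gives 2 positive, 2 negative pivots.
H is indefinite, so the origin is a saddle point.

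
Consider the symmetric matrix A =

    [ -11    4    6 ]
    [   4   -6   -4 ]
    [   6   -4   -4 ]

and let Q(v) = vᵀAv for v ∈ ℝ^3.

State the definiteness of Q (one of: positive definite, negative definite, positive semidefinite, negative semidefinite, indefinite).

negative semidefinite

Congruent diagonalization of A (simultaneous row and column reduction) yields pivots -11, -50/11, 0.
Counting signs: 2 negative, 1 zero.
Hence Q is negative semidefinite.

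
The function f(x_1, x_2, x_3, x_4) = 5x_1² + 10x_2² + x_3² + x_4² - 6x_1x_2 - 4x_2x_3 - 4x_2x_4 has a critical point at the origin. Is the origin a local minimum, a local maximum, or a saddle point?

local minimum

The Hessian at the origin is H = [[10, -6, 0, 0], [-6, 20, -4, -4], [0, -4, 2, 0], [0, -4, 0, 2]].
An LDLᵀ factorisation of H has diagonal entries 10, 82/5, 42/41, 2/21.
Counting signs: 4 positive.
H is positive definite, so the origin is a strict local minimum.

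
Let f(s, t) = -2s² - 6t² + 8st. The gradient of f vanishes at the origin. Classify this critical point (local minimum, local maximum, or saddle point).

The Hessian at the origin is H = [[-4, 8], [8, -12]].
det H = -4·-12 − (8)² = -16 < 0, so H is indefinite.
Therefore the origin is a saddle point.

saddle point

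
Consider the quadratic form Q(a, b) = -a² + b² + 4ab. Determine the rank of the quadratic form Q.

2

The symmetric matrix is A = [[-1, 2], [2, 1]].
Symmetric row and column elimination reduces A to a congruent diagonal form with pivots -1, 5.
That gives 1 positive, 1 negative pivots.
The rank is the number of nonzero pivots: 2.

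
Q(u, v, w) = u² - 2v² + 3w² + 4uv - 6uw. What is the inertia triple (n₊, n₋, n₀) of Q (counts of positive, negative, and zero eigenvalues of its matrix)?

(1, 1, 1)

The associated matrix is A = [[1, 2, -3], [2, -2, 0], [-3, 0, 3]].
Applying the same elementary operations to the rows and columns of A produces a congruent diagonal matrix with entries 1, -6, 0.
That gives 1 positive, 1 negative, 1 zero pivots.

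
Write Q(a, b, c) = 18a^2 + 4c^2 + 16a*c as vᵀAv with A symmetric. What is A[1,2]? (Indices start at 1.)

The coefficient of a·b in Q is 0. For a symmetric A this equals A[1,2] + A[2,1] = 2·A[1,2].
So A[1,2] = 0/2 = 0.

0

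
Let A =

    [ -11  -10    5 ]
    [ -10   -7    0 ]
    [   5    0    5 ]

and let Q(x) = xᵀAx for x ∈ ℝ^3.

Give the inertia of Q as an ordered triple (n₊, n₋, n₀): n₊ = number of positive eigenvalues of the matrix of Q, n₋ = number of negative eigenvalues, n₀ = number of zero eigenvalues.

(1, 2, 0)

Applying the same elementary operations to the rows and columns of A produces a congruent diagonal matrix with entries -11, 23/11, -60/23.
So there are 1 positive, 2 negative pivots.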